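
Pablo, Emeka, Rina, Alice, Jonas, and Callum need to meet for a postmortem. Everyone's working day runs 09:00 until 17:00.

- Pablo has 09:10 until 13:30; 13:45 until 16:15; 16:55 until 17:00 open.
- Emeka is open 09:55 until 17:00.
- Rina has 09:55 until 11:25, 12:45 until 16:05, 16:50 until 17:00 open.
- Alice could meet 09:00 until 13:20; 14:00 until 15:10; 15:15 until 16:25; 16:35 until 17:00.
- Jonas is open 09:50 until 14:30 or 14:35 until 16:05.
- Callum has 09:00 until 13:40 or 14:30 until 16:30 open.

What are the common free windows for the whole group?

Pablo ∩ Emeka: 09:55-13:30, 13:45-16:15, 16:55-17:00.
Pablo ∩ Emeka ∩ Rina: 09:55-11:25, 12:45-13:30, 13:45-16:05, 16:55-17:00.
Pablo ∩ Emeka ∩ Rina ∩ Alice: 09:55-11:25, 12:45-13:20, 14:00-15:10, 15:15-16:05, 16:55-17:00.
Pablo ∩ Emeka ∩ Rina ∩ Alice ∩ Jonas: 09:55-11:25, 12:45-13:20, 14:00-14:30, 14:35-15:10, 15:15-16:05.
Pablo ∩ Emeka ∩ Rina ∩ Alice ∩ Jonas ∩ Callum: 09:55-11:25, 12:45-13:20, 14:35-15:10, 15:15-16:05.

09:55-11:25, 12:45-13:20, 14:35-15:10, 15:15-16:05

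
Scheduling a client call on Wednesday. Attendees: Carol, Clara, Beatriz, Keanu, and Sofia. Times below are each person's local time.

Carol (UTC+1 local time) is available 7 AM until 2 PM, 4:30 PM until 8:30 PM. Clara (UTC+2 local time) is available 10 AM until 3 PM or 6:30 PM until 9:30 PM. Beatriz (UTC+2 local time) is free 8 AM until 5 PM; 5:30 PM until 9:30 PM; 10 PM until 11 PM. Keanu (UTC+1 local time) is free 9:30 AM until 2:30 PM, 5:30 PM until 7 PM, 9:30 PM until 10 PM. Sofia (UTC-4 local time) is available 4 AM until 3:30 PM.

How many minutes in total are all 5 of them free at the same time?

360

Carol in UTC: 06:00-13:00, 15:30-19:30 (subtract 1h to convert from UTC+1).
Clara in UTC: 08:00-13:00, 16:30-19:30 (subtract 2h to convert from UTC+2).
Beatriz in UTC: 06:00-15:00, 15:30-19:30, 20:00-21:00 (subtract 2h to convert from UTC+2).
Keanu in UTC: 08:30-13:30, 16:30-18:00, 20:30-21:00 (subtract 1h to convert from UTC+1).
Sofia in UTC: 08:00-19:30 (add 4h to convert from UTC-4).
Carol ∩ Clara: 08:00-13:00, 16:30-19:30.
Carol ∩ Clara ∩ Beatriz: 08:00-13:00, 16:30-19:30.
Carol ∩ Clara ∩ Beatriz ∩ Keanu: 08:30-13:00, 16:30-18:00.
Carol ∩ Clara ∩ Beatriz ∩ Keanu ∩ Sofia: 08:30-13:00, 16:30-18:00.
Summing the common windows: 270 + 90 = 360 minutes.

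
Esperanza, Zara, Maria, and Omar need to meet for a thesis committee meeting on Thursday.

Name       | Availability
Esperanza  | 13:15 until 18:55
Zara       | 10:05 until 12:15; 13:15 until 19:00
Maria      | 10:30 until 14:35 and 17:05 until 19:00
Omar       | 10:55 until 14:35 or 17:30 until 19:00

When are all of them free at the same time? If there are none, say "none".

Esperanza ∩ Zara: 13:15-18:55.
Esperanza ∩ Zara ∩ Maria: 13:15-14:35, 17:05-18:55.
Esperanza ∩ Zara ∩ Maria ∩ Omar: 13:15-14:35, 17:30-18:55.

13:15-14:35, 17:30-18:55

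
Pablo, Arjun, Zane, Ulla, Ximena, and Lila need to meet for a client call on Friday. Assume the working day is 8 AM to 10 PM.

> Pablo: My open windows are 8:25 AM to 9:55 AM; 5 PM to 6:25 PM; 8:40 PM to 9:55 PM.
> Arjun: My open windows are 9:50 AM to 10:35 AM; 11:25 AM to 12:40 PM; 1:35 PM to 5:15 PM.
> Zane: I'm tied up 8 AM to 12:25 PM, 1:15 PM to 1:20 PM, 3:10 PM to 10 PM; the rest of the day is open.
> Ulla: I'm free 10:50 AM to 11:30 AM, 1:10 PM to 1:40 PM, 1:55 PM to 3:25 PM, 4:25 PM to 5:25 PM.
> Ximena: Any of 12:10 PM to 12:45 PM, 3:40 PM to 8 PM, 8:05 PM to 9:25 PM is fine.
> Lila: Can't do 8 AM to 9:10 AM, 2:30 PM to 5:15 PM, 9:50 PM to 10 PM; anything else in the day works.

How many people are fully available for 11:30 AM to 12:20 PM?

Pablo free: 08:25-09:55, 17:00-18:25, 20:40-21:55.
Arjun free: 09:50-10:35, 11:25-12:40, 13:35-17:15.
Zane free: 12:25-13:15, 13:20-15:10 (invert busy blocks within the working day).
Ulla free: 10:50-11:30, 13:10-13:40, 13:55-15:25, 16:25-17:25.
Ximena free: 12:10-12:45, 15:40-20:00, 20:05-21:25.
Lila free: 09:10-14:30, 17:15-21:50 (invert busy blocks within the working day).
Arjun and Lila can make the full 11:30-12:20 slot — that's 2.

2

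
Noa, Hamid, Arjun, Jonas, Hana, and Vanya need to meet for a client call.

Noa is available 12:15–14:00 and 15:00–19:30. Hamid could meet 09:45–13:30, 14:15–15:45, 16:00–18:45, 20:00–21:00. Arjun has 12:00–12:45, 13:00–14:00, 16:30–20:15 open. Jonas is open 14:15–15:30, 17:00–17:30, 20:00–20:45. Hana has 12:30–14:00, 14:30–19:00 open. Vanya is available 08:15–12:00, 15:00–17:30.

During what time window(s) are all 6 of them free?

Noa ∩ Hamid: 12:15-13:30, 15:00-15:45, 16:00-18:45.
Noa ∩ Hamid ∩ Arjun: 12:15-12:45, 13:00-13:30, 16:30-18:45.
Noa ∩ Hamid ∩ Arjun ∩ Jonas: 17:00-17:30.
Noa ∩ Hamid ∩ Arjun ∩ Jonas ∩ Hana: 17:00-17:30.
Noa ∩ Hamid ∩ Arjun ∩ Jonas ∩ Hana ∩ Vanya: 17:00-17:30.
Those are the intersection windows.

17:00-17:30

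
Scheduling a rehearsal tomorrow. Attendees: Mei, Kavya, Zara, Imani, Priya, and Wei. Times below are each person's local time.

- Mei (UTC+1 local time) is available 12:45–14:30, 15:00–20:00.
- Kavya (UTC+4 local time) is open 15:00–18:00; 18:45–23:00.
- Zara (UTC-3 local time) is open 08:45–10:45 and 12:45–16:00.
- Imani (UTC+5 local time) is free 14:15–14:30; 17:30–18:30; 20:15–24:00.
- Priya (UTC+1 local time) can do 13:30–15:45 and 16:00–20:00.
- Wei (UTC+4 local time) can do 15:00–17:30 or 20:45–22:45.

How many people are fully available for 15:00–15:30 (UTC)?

3

Mei in UTC: 11:45-13:30, 14:00-19:00 (subtract 1h to convert from UTC+1).
Kavya in UTC: 11:00-14:00, 14:45-19:00 (subtract 4h to convert from UTC+4).
Zara in UTC: 11:45-13:45, 15:45-19:00 (add 3h to convert from UTC-3).
Imani in UTC: 09:15-09:30, 12:30-13:30, 15:15-19:00 (subtract 5h to convert from UTC+5).
Priya in UTC: 12:30-14:45, 15:00-19:00 (subtract 1h to convert from UTC+1).
Wei in UTC: 11:00-13:30, 16:45-18:45 (subtract 4h to convert from UTC+4).
Mei, Kavya, and Priya can make the full 15:00-15:30 slot — that's 3.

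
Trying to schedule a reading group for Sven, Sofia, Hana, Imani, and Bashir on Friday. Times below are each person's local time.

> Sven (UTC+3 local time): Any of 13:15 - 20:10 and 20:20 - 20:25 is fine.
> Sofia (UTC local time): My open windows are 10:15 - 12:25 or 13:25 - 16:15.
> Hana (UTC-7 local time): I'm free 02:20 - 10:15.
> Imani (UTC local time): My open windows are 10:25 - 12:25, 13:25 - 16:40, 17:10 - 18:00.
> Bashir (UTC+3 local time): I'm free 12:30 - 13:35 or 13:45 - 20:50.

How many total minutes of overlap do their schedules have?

Sven in UTC: 10:15-17:10, 17:20-17:25 (subtract 3h to convert from UTC+3).
Sofia in UTC: 10:15-12:25, 13:25-16:15.
Hana in UTC: 09:20-17:15 (add 7h to convert from UTC-7).
Imani in UTC: 10:25-12:25, 13:25-16:40, 17:10-18:00.
Bashir in UTC: 09:30-10:35, 10:45-17:50 (subtract 3h to convert from UTC+3).
Sven ∩ Sofia: 10:15-12:25, 13:25-16:15.
Sven ∩ Sofia ∩ Hana: 10:15-12:25, 13:25-16:15.
Sven ∩ Sofia ∩ Hana ∩ Imani: 10:25-12:25, 13:25-16:15.
Sven ∩ Sofia ∩ Hana ∩ Imani ∩ Bashir: 10:25-10:35, 10:45-12:25, 13:25-16:15.
Summing the common windows: 10 + 100 + 170 = 280 minutes.

280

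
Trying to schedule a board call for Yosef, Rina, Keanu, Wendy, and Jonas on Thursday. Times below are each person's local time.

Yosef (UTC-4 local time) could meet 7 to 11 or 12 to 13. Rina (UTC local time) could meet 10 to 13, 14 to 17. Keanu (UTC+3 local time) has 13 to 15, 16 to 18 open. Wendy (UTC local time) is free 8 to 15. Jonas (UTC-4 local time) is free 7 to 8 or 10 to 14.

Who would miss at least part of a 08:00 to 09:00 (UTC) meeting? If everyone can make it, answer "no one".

Yosef in UTC: 11:00-15:00, 16:00-17:00 (add 4h to convert from UTC-4).
Rina in UTC: 10:00-13:00, 14:00-17:00.
Keanu in UTC: 10:00-12:00, 13:00-15:00 (subtract 3h to convert from UTC+3).
Wendy in UTC: 08:00-15:00.
Jonas in UTC: 11:00-12:00, 14:00-18:00 (add 4h to convert from UTC-4).
Yosef: not fully free for 08:00-09:00. Rina: not fully free for 08:00-09:00. Keanu: not fully free for 08:00-09:00. Wendy: free for 08:00-09:00. Jonas: not fully free for 08:00-09:00.

Jonas, Keanu, Rina, Yosef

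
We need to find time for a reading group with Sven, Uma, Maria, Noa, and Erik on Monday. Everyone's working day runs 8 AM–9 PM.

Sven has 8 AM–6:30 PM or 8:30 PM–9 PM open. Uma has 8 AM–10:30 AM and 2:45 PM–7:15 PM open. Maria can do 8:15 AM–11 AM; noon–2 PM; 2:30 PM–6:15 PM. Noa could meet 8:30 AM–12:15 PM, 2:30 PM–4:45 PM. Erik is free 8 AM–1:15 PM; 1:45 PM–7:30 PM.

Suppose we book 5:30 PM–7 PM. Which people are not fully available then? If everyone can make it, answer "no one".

Sven: not fully free for 17:30-19:00. Uma: free for 17:30-19:00. Maria: not fully free for 17:30-19:00. Noa: not fully free for 17:30-19:00. Erik: free for 17:30-19:00.

Maria, Noa, Sven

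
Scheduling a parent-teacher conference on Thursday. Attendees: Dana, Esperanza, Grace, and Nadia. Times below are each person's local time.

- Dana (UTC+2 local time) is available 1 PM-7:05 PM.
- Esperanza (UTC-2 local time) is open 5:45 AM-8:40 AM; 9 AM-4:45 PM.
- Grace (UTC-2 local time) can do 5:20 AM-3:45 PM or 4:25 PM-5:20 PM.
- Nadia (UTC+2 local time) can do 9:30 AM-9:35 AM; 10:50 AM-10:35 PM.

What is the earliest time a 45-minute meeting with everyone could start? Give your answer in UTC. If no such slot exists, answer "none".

11:00

Dana in UTC: 11:00-17:05 (subtract 2h to convert from UTC+2).
Esperanza in UTC: 07:45-10:40, 11:00-18:45 (add 2h to convert from UTC-2).
Grace in UTC: 07:20-17:45, 18:25-19:20 (add 2h to convert from UTC-2).
Nadia in UTC: 07:30-07:35, 08:50-20:35 (subtract 2h to convert from UTC+2).
Dana ∩ Esperanza: 11:00-17:05.
Dana ∩ Esperanza ∩ Grace: 11:00-17:05.
Dana ∩ Esperanza ∩ Grace ∩ Nadia: 11:00-17:05.
The first common window of at least 45 minutes is 11:00-17:05, so the earliest start is 11:00.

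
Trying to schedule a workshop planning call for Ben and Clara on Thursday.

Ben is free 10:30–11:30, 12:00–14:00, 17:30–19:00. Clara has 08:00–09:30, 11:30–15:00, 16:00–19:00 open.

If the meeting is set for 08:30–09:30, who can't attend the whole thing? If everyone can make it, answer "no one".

Ben

Ben: not fully free for 08:30-09:30. Clara: free for 08:30-09:30.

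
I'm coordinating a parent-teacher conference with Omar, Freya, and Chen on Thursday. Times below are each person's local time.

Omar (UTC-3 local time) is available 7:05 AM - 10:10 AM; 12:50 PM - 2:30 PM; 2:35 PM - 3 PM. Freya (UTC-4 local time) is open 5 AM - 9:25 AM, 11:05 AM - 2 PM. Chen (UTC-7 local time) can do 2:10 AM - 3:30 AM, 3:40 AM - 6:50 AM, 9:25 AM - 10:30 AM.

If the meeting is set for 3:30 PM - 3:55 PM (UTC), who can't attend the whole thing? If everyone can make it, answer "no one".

Omar in UTC: 10:05-13:10, 15:50-17:30, 17:35-18:00 (add 3h to convert from UTC-3).
Freya in UTC: 09:00-13:25, 15:05-18:00 (add 4h to convert from UTC-4).
Chen in UTC: 09:10-10:30, 10:40-13:50, 16:25-17:30 (add 7h to convert from UTC-7).
Omar: not fully free for 15:30-15:55. Freya: free for 15:30-15:55. Chen: not fully free for 15:30-15:55.

Chen, Omar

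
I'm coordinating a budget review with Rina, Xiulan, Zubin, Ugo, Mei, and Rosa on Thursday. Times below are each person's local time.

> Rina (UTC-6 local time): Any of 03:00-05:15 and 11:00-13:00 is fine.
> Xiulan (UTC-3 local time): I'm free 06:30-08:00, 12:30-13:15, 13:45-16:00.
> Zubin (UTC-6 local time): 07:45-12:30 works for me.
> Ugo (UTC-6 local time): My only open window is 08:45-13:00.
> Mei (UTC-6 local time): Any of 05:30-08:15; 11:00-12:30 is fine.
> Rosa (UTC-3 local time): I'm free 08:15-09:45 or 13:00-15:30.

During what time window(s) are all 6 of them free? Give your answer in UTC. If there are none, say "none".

Rina in UTC: 09:00-11:15, 17:00-19:00 (add 6h to convert from UTC-6).
Xiulan in UTC: 09:30-11:00, 15:30-16:15, 16:45-19:00 (add 3h to convert from UTC-3).
Zubin in UTC: 13:45-18:30 (add 6h to convert from UTC-6).
Ugo in UTC: 14:45-19:00 (add 6h to convert from UTC-6).
Mei in UTC: 11:30-14:15, 17:00-18:30 (add 6h to convert from UTC-6).
Rosa in UTC: 11:15-12:45, 16:00-18:30 (add 3h to convert from UTC-3).
Rina ∩ Xiulan: 09:30-11:00, 17:00-19:00.
Rina ∩ Xiulan ∩ Zubin: 17:00-18:30.
Rina ∩ Xiulan ∩ Zubin ∩ Ugo: 17:00-18:30.
Rina ∩ Xiulan ∩ Zubin ∩ Ugo ∩ Mei: 17:00-18:30.
Rina ∩ Xiulan ∩ Zubin ∩ Ugo ∩ Mei ∩ Rosa: 17:00-18:30.

17:00-18:30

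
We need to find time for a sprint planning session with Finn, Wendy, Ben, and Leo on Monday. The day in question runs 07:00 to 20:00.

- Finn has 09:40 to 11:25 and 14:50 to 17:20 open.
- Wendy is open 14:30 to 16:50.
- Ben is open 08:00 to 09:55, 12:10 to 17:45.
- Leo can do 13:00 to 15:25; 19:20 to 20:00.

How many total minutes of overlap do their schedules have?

Finn ∩ Wendy: 14:50-16:50.
Finn ∩ Wendy ∩ Ben: 14:50-16:50.
Finn ∩ Wendy ∩ Ben ∩ Leo: 14:50-15:25.
That's a single block of 35 minutes.

35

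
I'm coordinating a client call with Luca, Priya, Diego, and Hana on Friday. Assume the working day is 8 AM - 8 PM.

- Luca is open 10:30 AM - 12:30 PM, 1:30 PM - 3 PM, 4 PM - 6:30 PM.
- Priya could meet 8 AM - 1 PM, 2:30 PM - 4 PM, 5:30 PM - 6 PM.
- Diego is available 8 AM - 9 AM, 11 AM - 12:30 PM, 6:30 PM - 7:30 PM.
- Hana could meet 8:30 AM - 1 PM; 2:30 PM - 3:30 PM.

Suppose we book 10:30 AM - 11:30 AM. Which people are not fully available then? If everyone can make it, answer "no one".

Diego

Luca: free for 10:30-11:30. Priya: free for 10:30-11:30. Diego: not fully free for 10:30-11:30. Hana: free for 10:30-11:30.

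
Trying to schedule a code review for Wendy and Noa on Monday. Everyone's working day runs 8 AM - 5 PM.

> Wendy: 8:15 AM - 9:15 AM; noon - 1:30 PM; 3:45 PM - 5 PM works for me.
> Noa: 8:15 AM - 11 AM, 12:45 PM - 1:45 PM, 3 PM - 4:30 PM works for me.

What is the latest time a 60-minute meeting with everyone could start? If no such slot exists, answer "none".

Wendy ∩ Noa: 08:15-09:15, 12:45-13:30, 15:45-16:30.
The last common window of at least 60 minutes is 08:15-09:15; a 60-minute meeting can start as late as 08:15 and still end by 09:15.

08:15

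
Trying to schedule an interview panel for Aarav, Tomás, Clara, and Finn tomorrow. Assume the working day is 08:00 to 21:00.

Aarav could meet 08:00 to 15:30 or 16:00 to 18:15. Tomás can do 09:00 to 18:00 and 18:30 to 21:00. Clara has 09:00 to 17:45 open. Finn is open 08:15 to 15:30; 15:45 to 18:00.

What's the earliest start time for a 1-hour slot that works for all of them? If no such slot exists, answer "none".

Aarav ∩ Tomás: 09:00-15:30, 16:00-18:00.
Aarav ∩ Tomás ∩ Clara: 09:00-15:30, 16:00-17:45.
Aarav ∩ Tomás ∩ Clara ∩ Finn: 09:00-15:30, 16:00-17:45.
The first common window of at least 60 minutes is 09:00-15:30, so the earliest start is 09:00.

09:00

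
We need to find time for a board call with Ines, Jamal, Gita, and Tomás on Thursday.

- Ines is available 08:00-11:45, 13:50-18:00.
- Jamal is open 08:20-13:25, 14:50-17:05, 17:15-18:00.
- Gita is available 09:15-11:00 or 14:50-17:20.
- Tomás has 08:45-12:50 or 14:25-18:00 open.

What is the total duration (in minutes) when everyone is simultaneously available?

245

Ines ∩ Jamal: 08:20-11:45, 14:50-17:05, 17:15-18:00.
Ines ∩ Jamal ∩ Gita: 09:15-11:00, 14:50-17:05, 17:15-17:20.
Ines ∩ Jamal ∩ Gita ∩ Tomás: 09:15-11:00, 14:50-17:05, 17:15-17:20.
Summing the common windows: 105 + 135 + 5 = 245 minutes.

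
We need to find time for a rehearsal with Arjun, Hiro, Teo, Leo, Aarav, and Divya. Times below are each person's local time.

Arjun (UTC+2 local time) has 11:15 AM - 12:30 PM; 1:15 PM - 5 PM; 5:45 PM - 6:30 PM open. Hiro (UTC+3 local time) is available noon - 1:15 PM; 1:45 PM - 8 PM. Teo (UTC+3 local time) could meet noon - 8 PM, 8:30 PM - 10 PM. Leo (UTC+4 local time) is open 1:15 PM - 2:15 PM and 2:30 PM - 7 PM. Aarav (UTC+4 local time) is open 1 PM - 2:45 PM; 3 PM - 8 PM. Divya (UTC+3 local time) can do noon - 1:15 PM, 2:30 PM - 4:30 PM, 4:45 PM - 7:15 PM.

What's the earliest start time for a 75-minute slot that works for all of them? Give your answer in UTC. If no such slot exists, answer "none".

Arjun in UTC: 09:15-10:30, 11:15-15:00, 15:45-16:30 (subtract 2h to convert from UTC+2).
Hiro in UTC: 09:00-10:15, 10:45-17:00 (subtract 3h to convert from UTC+3).
Teo in UTC: 09:00-17:00, 17:30-19:00 (subtract 3h to convert from UTC+3).
Leo in UTC: 09:15-10:15, 10:30-15:00 (subtract 4h to convert from UTC+4).
Aarav in UTC: 09:00-10:45, 11:00-16:00 (subtract 4h to convert from UTC+4).
Divya in UTC: 09:00-10:15, 11:30-13:30, 13:45-16:15 (subtract 3h to convert from UTC+3).
Arjun ∩ Hiro: 09:15-10:15, 11:15-15:00, 15:45-16:30.
Arjun ∩ Hiro ∩ Teo: 09:15-10:15, 11:15-15:00, 15:45-16:30.
Arjun ∩ Hiro ∩ Teo ∩ Leo: 09:15-10:15, 11:15-15:00.
Arjun ∩ Hiro ∩ Teo ∩ Leo ∩ Aarav: 09:15-10:15, 11:15-15:00.
Arjun ∩ Hiro ∩ Teo ∩ Leo ∩ Aarav ∩ Divya: 09:15-10:15, 11:30-13:30, 13:45-15:00.
So the common availability across everyone is 09:15-10:15, 11:30-13:30, 13:45-15:00.
The first common window of at least 75 minutes is 11:30-13:30, so the earliest start is 11:30.

11:30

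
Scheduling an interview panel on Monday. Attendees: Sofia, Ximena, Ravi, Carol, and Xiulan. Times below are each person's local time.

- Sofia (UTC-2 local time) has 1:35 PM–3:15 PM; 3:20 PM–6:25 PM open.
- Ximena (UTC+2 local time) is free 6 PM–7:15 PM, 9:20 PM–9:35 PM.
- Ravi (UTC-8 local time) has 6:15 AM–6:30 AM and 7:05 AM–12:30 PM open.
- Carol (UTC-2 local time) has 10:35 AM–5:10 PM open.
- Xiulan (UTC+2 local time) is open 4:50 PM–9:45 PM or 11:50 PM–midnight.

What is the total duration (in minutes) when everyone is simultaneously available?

Sofia in UTC: 15:35-17:15, 17:20-20:25 (add 2h to convert from UTC-2).
Ximena in UTC: 16:00-17:15, 19:20-19:35 (subtract 2h to convert from UTC+2).
Ravi in UTC: 14:15-14:30, 15:05-20:30 (add 8h to convert from UTC-8).
Carol in UTC: 12:35-19:10 (add 2h to convert from UTC-2).
Xiulan in UTC: 14:50-19:45, 21:50-22:00 (subtract 2h to convert from UTC+2).
Sofia ∩ Ximena: 16:00-17:15, 19:20-19:35.
Sofia ∩ Ximena ∩ Ravi: 16:00-17:15, 19:20-19:35.
Sofia ∩ Ximena ∩ Ravi ∩ Carol: 16:00-17:15.
Sofia ∩ Ximena ∩ Ravi ∩ Carol ∩ Xiulan: 16:00-17:15.
That's a single block of 75 minutes.

75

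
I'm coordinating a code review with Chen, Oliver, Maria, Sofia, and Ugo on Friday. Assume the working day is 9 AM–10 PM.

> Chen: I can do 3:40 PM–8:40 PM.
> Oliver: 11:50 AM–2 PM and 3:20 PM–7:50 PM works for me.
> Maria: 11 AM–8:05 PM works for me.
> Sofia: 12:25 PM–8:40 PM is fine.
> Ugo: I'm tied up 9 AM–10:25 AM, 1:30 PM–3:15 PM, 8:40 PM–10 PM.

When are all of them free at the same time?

15:40-19:50

Chen free: 15:40-20:40.
Oliver free: 11:50-14:00, 15:20-19:50.
Maria free: 11:00-20:05.
Sofia free: 12:25-20:40.
Ugo free: 10:25-13:30, 15:15-20:40 (invert busy blocks within the working day).
Chen ∩ Oliver: 15:40-19:50.
Chen ∩ Oliver ∩ Maria: 15:40-19:50.
Chen ∩ Oliver ∩ Maria ∩ Sofia: 15:40-19:50.
Chen ∩ Oliver ∩ Maria ∩ Sofia ∩ Ugo: 15:40-19:50.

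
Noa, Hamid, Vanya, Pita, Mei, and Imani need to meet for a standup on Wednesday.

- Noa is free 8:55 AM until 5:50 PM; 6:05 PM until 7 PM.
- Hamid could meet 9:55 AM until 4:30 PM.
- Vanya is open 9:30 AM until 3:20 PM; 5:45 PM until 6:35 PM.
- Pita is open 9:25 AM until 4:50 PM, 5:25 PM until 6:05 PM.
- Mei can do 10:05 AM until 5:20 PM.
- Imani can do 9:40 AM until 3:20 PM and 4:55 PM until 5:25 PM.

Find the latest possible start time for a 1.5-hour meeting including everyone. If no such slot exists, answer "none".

13:50

Noa ∩ Hamid: 09:55-16:30.
Noa ∩ Hamid ∩ Vanya: 09:55-15:20.
Noa ∩ Hamid ∩ Vanya ∩ Pita: 09:55-15:20.
Noa ∩ Hamid ∩ Vanya ∩ Pita ∩ Mei: 10:05-15:20.
Noa ∩ Hamid ∩ Vanya ∩ Pita ∩ Mei ∩ Imani: 10:05-15:20.
Those are the intersection windows.
The last common window of at least 90 minutes is 10:05-15:20; a 90-minute meeting can start as late as 13:50 and still end by 15:20.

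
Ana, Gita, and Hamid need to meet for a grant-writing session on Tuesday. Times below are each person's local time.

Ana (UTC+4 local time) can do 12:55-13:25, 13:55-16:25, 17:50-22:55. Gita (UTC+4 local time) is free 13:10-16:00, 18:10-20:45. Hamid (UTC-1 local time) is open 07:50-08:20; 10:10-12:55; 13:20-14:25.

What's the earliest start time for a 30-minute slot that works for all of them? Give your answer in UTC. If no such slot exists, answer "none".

Ana in UTC: 08:55-09:25, 09:55-12:25, 13:50-18:55 (subtract 4h to convert from UTC+4).
Gita in UTC: 09:10-12:00, 14:10-16:45 (subtract 4h to convert from UTC+4).
Hamid in UTC: 08:50-09:20, 11:10-13:55, 14:20-15:25 (add 1h to convert from UTC-1).
Ana ∩ Gita: 09:10-09:25, 09:55-12:00, 14:10-16:45.
Ana ∩ Gita ∩ Hamid: 09:10-09:20, 11:10-12:00, 14:20-15:25.
So the common availability across everyone is 09:10-09:20, 11:10-12:00, 14:20-15:25.
The first common window of at least 30 minutes is 11:10-12:00, so the earliest start is 11:10.

11:10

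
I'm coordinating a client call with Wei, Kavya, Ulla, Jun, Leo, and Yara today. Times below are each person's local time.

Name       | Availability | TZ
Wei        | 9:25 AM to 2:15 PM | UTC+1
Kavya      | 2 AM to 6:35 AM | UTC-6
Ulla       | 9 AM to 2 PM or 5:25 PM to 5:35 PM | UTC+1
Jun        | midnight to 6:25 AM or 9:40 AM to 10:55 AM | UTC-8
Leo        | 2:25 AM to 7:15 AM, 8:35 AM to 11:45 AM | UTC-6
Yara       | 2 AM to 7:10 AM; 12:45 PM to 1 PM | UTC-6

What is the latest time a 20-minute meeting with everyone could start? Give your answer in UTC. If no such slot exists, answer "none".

12:15

Wei in UTC: 08:25-13:15 (subtract 1h to convert from UTC+1).
Kavya in UTC: 08:00-12:35 (add 6h to convert from UTC-6).
Ulla in UTC: 08:00-13:00, 16:25-16:35 (subtract 1h to convert from UTC+1).
Jun in UTC: 08:00-14:25, 17:40-18:55 (add 8h to convert from UTC-8).
Leo in UTC: 08:25-13:15, 14:35-17:45 (add 6h to convert from UTC-6).
Yara in UTC: 08:00-13:10, 18:45-19:00 (add 6h to convert from UTC-6).
Wei ∩ Kavya: 08:25-12:35.
Wei ∩ Kavya ∩ Ulla: 08:25-12:35.
Wei ∩ Kavya ∩ Ulla ∩ Jun: 08:25-12:35.
Wei ∩ Kavya ∩ Ulla ∩ Jun ∩ Leo: 08:25-12:35.
Wei ∩ Kavya ∩ Ulla ∩ Jun ∩ Leo ∩ Yara: 08:25-12:35.
Those are the intersection windows.
The last common window of at least 20 minutes is 08:25-12:35; a 20-minute meeting can start as late as 12:15 and still end by 12:35.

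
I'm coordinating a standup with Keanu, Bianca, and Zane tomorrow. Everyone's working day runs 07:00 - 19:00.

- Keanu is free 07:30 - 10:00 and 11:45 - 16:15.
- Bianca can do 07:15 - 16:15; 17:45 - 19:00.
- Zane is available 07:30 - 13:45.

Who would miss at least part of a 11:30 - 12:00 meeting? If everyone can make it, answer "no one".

Keanu: not fully free for 11:30-12:00. Bianca: free for 11:30-12:00. Zane: free for 11:30-12:00.

Keanu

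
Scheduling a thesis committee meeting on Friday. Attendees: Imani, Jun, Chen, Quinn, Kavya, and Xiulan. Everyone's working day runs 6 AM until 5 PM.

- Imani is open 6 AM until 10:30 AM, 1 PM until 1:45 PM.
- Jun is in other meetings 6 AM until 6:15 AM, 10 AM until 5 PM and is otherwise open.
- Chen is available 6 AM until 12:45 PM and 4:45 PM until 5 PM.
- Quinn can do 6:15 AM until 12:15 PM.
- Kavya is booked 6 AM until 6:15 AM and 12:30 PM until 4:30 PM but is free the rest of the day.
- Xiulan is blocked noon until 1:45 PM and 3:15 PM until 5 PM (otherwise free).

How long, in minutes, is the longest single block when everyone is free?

225

Imani free: 06:00-10:30, 13:00-13:45.
Jun free: 06:15-10:00 (invert busy blocks within the working day).
Chen free: 06:00-12:45, 16:45-17:00.
Quinn free: 06:15-12:15.
Kavya free: 06:15-12:30, 16:30-17:00 (invert busy blocks within the working day).
Xiulan free: 06:00-12:00, 13:45-15:15 (invert busy blocks within the working day).
Imani ∩ Jun: 06:15-10:00.
Imani ∩ Jun ∩ Chen: 06:15-10:00.
Imani ∩ Jun ∩ Chen ∩ Quinn: 06:15-10:00.
Imani ∩ Jun ∩ Chen ∩ Quinn ∩ Kavya: 06:15-10:00.
Imani ∩ Jun ∩ Chen ∩ Quinn ∩ Kavya ∩ Xiulan: 06:15-10:00.
The longest is 06:15-10:00 at 225 minutes.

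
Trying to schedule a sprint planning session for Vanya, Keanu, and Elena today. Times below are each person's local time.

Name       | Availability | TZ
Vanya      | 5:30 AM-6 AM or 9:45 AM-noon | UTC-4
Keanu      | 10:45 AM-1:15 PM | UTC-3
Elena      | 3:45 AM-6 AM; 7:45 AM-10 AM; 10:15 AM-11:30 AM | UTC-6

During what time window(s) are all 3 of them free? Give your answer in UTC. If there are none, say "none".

Vanya in UTC: 09:30-10:00, 13:45-16:00 (add 4h to convert from UTC-4).
Keanu in UTC: 13:45-16:15 (add 3h to convert from UTC-3).
Elena in UTC: 09:45-12:00, 13:45-16:00, 16:15-17:30 (add 6h to convert from UTC-6).
Vanya ∩ Keanu: 13:45-16:00.
Vanya ∩ Keanu ∩ Elena: 13:45-16:00.
Those are the intersection windows.

13:45-16:00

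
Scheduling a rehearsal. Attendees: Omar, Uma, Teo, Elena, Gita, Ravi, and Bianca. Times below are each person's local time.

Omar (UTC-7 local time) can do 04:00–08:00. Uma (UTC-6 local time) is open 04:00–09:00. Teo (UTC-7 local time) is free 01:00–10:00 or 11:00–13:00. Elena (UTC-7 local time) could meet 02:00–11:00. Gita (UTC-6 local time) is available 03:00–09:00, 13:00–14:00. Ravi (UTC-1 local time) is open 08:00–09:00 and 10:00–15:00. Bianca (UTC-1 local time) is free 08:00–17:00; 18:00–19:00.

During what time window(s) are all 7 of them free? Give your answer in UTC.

11:00-15:00

Omar in UTC: 11:00-15:00 (add 7h to convert from UTC-7).
Uma in UTC: 10:00-15:00 (add 6h to convert from UTC-6).
Teo in UTC: 08:00-17:00, 18:00-20:00 (add 7h to convert from UTC-7).
Elena in UTC: 09:00-18:00 (add 7h to convert from UTC-7).
Gita in UTC: 09:00-15:00, 19:00-20:00 (add 6h to convert from UTC-6).
Ravi in UTC: 09:00-10:00, 11:00-16:00 (add 1h to convert from UTC-1).
Bianca in UTC: 09:00-18:00, 19:00-20:00 (add 1h to convert from UTC-1).
Omar ∩ Uma: 11:00-15:00.
Omar ∩ Uma ∩ Teo: 11:00-15:00.
Omar ∩ Uma ∩ Teo ∩ Elena: 11:00-15:00.
Omar ∩ Uma ∩ Teo ∩ Elena ∩ Gita: 11:00-15:00.
Omar ∩ Uma ∩ Teo ∩ Elena ∩ Gita ∩ Ravi: 11:00-15:00.
Omar ∩ Uma ∩ Teo ∩ Elena ∩ Gita ∩ Ravi ∩ Bianca: 11:00-15:00.
Those are the intersection windows.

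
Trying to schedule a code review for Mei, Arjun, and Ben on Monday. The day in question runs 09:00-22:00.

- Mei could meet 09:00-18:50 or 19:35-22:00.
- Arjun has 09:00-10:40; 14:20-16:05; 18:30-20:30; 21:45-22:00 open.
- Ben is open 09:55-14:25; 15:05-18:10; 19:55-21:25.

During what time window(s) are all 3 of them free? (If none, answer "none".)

Mei ∩ Arjun: 09:00-10:40, 14:20-16:05, 18:30-18:50, 19:35-20:30, 21:45-22:00.
Mei ∩ Arjun ∩ Ben: 09:55-10:40, 14:20-14:25, 15:05-16:05, 19:55-20:30.

09:55-10:40, 14:20-14:25, 15:05-16:05, 19:55-20:30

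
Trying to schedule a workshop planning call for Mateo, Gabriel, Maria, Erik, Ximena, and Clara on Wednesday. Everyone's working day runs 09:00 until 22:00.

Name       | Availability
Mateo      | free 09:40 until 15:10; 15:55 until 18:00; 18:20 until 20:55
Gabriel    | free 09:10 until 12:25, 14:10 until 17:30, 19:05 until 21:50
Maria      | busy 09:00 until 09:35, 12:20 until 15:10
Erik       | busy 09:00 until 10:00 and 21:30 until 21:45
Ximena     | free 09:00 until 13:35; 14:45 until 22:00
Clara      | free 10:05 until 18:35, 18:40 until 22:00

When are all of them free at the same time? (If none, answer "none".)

Mateo free: 09:40-15:10, 15:55-18:00, 18:20-20:55.
Gabriel free: 09:10-12:25, 14:10-17:30, 19:05-21:50.
Maria free: 09:35-12:20, 15:10-22:00 (invert busy blocks within the working day).
Erik free: 10:00-21:30, 21:45-22:00 (invert busy blocks within the working day).
Ximena free: 09:00-13:35, 14:45-22:00.
Clara free: 10:05-18:35, 18:40-22:00.
Mateo ∩ Gabriel: 09:40-12:25, 14:10-15:10, 15:55-17:30, 19:05-20:55.
Mateo ∩ Gabriel ∩ Maria: 09:40-12:20, 15:55-17:30, 19:05-20:55.
Mateo ∩ Gabriel ∩ Maria ∩ Erik: 10:00-12:20, 15:55-17:30, 19:05-20:55.
Mateo ∩ Gabriel ∩ Maria ∩ Erik ∩ Ximena: 10:00-12:20, 15:55-17:30, 19:05-20:55.
Mateo ∩ Gabriel ∩ Maria ∩ Erik ∩ Ximena ∩ Clara: 10:05-12:20, 15:55-17:30, 19:05-20:55.

10:05-12:20, 15:55-17:30, 19:05-20:55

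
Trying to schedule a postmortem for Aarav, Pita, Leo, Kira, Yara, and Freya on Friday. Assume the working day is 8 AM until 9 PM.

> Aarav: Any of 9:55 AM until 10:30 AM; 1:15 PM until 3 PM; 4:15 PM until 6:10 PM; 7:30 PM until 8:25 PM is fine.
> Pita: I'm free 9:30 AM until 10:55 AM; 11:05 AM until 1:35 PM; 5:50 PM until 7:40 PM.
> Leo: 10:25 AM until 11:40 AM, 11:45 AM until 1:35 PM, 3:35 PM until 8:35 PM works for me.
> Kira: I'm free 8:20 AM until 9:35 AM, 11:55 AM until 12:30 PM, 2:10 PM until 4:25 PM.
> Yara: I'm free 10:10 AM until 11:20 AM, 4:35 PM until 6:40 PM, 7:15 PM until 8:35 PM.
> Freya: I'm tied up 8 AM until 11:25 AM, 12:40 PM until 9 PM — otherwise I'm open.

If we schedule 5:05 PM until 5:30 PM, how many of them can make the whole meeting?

3

Aarav free: 09:55-10:30, 13:15-15:00, 16:15-18:10, 19:30-20:25.
Pita free: 09:30-10:55, 11:05-13:35, 17:50-19:40.
Leo free: 10:25-11:40, 11:45-13:35, 15:35-20:35.
Kira free: 08:20-09:35, 11:55-12:30, 14:10-16:25.
Yara free: 10:10-11:20, 16:35-18:40, 19:15-20:35.
Freya free: 11:25-12:40 (invert busy blocks within the working day).
Aarav, Leo, and Yara can make the full 17:05-17:30 slot — that's 3.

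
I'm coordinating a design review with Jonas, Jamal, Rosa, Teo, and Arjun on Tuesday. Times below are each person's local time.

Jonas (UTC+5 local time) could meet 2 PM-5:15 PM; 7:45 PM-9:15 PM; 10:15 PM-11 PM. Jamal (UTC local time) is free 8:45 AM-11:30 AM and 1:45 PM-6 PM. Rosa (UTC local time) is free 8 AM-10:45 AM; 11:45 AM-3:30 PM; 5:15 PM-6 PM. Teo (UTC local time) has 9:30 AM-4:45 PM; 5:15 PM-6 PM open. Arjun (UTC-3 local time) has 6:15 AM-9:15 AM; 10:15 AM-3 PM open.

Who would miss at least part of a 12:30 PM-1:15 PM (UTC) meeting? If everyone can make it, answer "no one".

Arjun, Jamal, Jonas

Jonas in UTC: 09:00-12:15, 14:45-16:15, 17:15-18:00 (subtract 5h to convert from UTC+5).
Jamal in UTC: 08:45-11:30, 13:45-18:00.
Rosa in UTC: 08:00-10:45, 11:45-15:30, 17:15-18:00.
Teo in UTC: 09:30-16:45, 17:15-18:00.
Arjun in UTC: 09:15-12:15, 13:15-18:00 (add 3h to convert from UTC-3).
Jonas: not fully free for 12:30-13:15. Jamal: not fully free for 12:30-13:15. Rosa: free for 12:30-13:15. Teo: free for 12:30-13:15. Arjun: not fully free for 12:30-13:15.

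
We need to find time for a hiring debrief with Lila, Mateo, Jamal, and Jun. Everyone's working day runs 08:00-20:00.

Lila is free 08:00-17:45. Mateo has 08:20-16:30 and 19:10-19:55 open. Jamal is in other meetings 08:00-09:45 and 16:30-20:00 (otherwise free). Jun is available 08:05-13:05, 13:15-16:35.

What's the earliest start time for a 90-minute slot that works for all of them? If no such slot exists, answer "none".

Lila free: 08:00-17:45.
Mateo free: 08:20-16:30, 19:10-19:55.
Jamal free: 09:45-16:30 (invert busy blocks within the working day).
Jun free: 08:05-13:05, 13:15-16:35.
Lila ∩ Mateo: 08:20-16:30.
Lila ∩ Mateo ∩ Jamal: 09:45-16:30.
Lila ∩ Mateo ∩ Jamal ∩ Jun: 09:45-13:05, 13:15-16:30.
The first common window of at least 90 minutes is 09:45-13:05, so the earliest start is 09:45.

09:45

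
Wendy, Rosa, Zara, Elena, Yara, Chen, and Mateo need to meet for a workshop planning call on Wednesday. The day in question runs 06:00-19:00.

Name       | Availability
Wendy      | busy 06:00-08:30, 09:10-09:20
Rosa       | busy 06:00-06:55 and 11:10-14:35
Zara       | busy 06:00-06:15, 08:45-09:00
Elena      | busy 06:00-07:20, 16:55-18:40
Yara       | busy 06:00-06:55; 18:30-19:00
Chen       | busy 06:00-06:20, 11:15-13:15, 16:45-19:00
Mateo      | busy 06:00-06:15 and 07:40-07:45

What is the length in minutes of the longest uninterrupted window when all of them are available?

130

Wendy free: 08:30-09:10, 09:20-19:00 (invert busy blocks within the working day).
Rosa free: 06:55-11:10, 14:35-19:00 (invert busy blocks within the working day).
Zara free: 06:15-08:45, 09:00-19:00 (invert busy blocks within the working day).
Elena free: 07:20-16:55, 18:40-19:00 (invert busy blocks within the working day).
Yara free: 06:55-18:30 (invert busy blocks within the working day).
Chen free: 06:20-11:15, 13:15-16:45 (invert busy blocks within the working day).
Mateo free: 06:15-07:40, 07:45-19:00 (invert busy blocks within the working day).
Wendy ∩ Rosa: 08:30-09:10, 09:20-11:10, 14:35-19:00.
Wendy ∩ Rosa ∩ Zara: 08:30-08:45, 09:00-09:10, 09:20-11:10, 14:35-19:00.
Wendy ∩ Rosa ∩ Zara ∩ Elena: 08:30-08:45, 09:00-09:10, 09:20-11:10, 14:35-16:55, 18:40-19:00.
Wendy ∩ Rosa ∩ Zara ∩ Elena ∩ Yara: 08:30-08:45, 09:00-09:10, 09:20-11:10, 14:35-16:55.
Wendy ∩ Rosa ∩ Zara ∩ Elena ∩ Yara ∩ Chen: 08:30-08:45, 09:00-09:10, 09:20-11:10, 14:35-16:45.
Wendy ∩ Rosa ∩ Zara ∩ Elena ∩ Yara ∩ Chen ∩ Mateo: 08:30-08:45, 09:00-09:10, 09:20-11:10, 14:35-16:45.
So the common availability across everyone is 08:30-08:45, 09:00-09:10, 09:20-11:10, 14:35-16:45.
The longest is 14:35-16:45 at 130 minutes.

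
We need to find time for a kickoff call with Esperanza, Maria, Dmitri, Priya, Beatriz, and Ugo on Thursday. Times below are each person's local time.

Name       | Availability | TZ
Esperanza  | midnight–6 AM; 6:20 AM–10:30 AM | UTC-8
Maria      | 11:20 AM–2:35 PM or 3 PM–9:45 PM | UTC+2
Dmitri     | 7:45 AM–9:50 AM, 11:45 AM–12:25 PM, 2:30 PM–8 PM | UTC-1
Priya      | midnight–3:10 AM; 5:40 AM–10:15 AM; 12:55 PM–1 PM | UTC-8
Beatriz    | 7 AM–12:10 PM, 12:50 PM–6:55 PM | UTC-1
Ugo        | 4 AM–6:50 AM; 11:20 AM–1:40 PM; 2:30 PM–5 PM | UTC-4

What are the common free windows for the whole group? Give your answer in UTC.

09:20-10:50, 15:30-17:40

Esperanza in UTC: 08:00-14:00, 14:20-18:30 (add 8h to convert from UTC-8).
Maria in UTC: 09:20-12:35, 13:00-19:45 (subtract 2h to convert from UTC+2).
Dmitri in UTC: 08:45-10:50, 12:45-13:25, 15:30-21:00 (add 1h to convert from UTC-1).
Priya in UTC: 08:00-11:10, 13:40-18:15, 20:55-21:00 (add 8h to convert from UTC-8).
Beatriz in UTC: 08:00-13:10, 13:50-19:55 (add 1h to convert from UTC-1).
Ugo in UTC: 08:00-10:50, 15:20-17:40, 18:30-21:00 (add 4h to convert from UTC-4).
Esperanza ∩ Maria: 09:20-12:35, 13:00-14:00, 14:20-18:30.
Esperanza ∩ Maria ∩ Dmitri: 09:20-10:50, 13:00-13:25, 15:30-18:30.
Esperanza ∩ Maria ∩ Dmitri ∩ Priya: 09:20-10:50, 15:30-18:15.
Esperanza ∩ Maria ∩ Dmitri ∩ Priya ∩ Beatriz: 09:20-10:50, 15:30-18:15.
Esperanza ∩ Maria ∩ Dmitri ∩ Priya ∩ Beatriz ∩ Ugo: 09:20-10:50, 15:30-17:40.
Those are the intersection windows.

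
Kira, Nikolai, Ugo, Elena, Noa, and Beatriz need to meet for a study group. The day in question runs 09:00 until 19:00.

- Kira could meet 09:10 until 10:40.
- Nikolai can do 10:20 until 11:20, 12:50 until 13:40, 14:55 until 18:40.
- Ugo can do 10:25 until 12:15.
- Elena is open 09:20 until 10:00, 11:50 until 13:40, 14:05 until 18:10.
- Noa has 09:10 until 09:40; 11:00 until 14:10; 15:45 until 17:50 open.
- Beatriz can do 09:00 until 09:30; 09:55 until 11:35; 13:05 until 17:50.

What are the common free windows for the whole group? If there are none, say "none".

none

Kira ∩ Nikolai: 10:20-10:40.
Kira ∩ Nikolai ∩ Ugo: 10:25-10:40.
Kira ∩ Nikolai ∩ Ugo ∩ Elena: ∅.
Kira ∩ Nikolai ∩ Ugo ∩ Elena ∩ Noa: ∅.
Kira ∩ Nikolai ∩ Ugo ∩ Elena ∩ Noa ∩ Beatriz: ∅.
There is no time when everyone is free.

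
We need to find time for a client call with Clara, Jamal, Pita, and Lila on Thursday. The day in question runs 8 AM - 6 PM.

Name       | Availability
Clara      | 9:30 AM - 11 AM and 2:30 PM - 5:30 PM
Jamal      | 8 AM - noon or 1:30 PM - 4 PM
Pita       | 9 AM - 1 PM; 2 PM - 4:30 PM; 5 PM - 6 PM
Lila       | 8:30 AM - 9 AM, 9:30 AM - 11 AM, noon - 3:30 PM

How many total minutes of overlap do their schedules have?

Clara ∩ Jamal: 09:30-11:00, 14:30-16:00.
Clara ∩ Jamal ∩ Pita: 09:30-11:00, 14:30-16:00.
Clara ∩ Jamal ∩ Pita ∩ Lila: 09:30-11:00, 14:30-15:30.
Summing the common windows: 90 + 60 = 150 minutes.

150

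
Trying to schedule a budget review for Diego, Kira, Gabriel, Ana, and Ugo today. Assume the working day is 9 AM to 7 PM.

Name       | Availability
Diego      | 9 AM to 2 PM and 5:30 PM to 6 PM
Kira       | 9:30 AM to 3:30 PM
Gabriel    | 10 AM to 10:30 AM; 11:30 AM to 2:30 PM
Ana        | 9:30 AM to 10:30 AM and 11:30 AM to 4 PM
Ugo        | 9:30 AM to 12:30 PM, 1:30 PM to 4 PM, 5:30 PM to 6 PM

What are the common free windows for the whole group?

Diego ∩ Kira: 09:30-14:00.
Diego ∩ Kira ∩ Gabriel: 10:00-10:30, 11:30-14:00.
Diego ∩ Kira ∩ Gabriel ∩ Ana: 10:00-10:30, 11:30-14:00.
Diego ∩ Kira ∩ Gabriel ∩ Ana ∩ Ugo: 10:00-10:30, 11:30-12:30, 13:30-14:00.

10:00-10:30, 11:30-12:30, 13:30-14:00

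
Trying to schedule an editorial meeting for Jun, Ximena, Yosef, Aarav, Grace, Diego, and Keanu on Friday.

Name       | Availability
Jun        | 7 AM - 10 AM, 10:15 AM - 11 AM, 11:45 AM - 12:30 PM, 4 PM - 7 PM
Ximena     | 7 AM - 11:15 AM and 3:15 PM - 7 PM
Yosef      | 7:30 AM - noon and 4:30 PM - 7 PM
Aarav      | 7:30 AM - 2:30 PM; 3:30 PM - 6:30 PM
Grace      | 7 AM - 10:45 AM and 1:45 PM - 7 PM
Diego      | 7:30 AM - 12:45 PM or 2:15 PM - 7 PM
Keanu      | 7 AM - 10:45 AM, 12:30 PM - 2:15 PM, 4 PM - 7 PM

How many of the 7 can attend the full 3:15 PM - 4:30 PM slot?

3

Ximena, Grace, and Diego can make the full 15:15-16:30 slot — that's 3.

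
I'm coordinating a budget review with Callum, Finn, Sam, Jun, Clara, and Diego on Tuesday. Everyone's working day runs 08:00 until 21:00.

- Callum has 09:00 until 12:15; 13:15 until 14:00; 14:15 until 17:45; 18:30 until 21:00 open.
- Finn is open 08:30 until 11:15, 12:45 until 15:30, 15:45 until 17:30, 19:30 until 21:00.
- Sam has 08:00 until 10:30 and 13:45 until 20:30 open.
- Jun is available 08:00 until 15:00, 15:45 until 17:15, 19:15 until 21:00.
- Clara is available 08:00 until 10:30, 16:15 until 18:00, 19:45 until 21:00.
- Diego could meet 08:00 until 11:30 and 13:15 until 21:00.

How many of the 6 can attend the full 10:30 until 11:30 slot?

3

Callum, Jun, and Diego can make the full 10:30-11:30 slot — that's 3.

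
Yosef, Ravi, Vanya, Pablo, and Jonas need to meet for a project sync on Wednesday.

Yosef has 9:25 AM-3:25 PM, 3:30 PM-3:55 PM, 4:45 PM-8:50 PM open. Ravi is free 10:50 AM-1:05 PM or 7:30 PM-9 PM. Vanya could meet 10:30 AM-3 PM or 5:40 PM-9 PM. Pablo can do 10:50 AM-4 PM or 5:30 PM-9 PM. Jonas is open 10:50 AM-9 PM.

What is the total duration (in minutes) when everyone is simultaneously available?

215

Yosef ∩ Ravi: 10:50-13:05, 19:30-20:50.
Yosef ∩ Ravi ∩ Vanya: 10:50-13:05, 19:30-20:50.
Yosef ∩ Ravi ∩ Vanya ∩ Pablo: 10:50-13:05, 19:30-20:50.
Yosef ∩ Ravi ∩ Vanya ∩ Pablo ∩ Jonas: 10:50-13:05, 19:30-20:50.
Summing the common windows: 135 + 80 = 215 minutes.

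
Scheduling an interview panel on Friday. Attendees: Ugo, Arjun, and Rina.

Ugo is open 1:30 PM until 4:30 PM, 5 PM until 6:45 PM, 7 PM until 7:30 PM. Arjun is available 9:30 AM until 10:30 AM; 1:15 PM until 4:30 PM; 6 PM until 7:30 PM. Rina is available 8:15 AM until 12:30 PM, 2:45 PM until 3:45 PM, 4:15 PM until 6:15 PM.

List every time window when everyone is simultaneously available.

14:45-15:45, 16:15-16:30, 18:00-18:15

Ugo ∩ Arjun: 13:30-16:30, 18:00-18:45, 19:00-19:30.
Ugo ∩ Arjun ∩ Rina: 14:45-15:45, 16:15-16:30, 18:00-18:15.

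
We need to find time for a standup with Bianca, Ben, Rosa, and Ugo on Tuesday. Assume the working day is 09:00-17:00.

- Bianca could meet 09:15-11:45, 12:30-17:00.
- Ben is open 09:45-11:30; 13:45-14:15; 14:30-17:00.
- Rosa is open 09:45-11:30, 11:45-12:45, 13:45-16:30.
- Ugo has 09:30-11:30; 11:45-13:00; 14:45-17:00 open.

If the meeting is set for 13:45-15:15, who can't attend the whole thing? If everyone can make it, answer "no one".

Bianca: free for 13:45-15:15. Ben: not fully free for 13:45-15:15. Rosa: free for 13:45-15:15. Ugo: not fully free for 13:45-15:15.

Ben, Ugo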